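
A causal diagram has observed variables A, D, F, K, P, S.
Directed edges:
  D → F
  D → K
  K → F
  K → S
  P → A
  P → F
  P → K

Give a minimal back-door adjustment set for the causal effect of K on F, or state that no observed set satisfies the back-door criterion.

K→F: minimal back-door set {D, P}.

desc(K)\{K}={F,S}; candidates ⊆ {A,D,P}.
size 0: {}; under {} K still reaches {A,D,F,P} ∋ F.
size 1: {A}, {D}, {P}; under {A} K still reaches {D,F,P} ∋ F.
{D,P}: K⊥F given {D,P} in G with K→· removed — back-door holds.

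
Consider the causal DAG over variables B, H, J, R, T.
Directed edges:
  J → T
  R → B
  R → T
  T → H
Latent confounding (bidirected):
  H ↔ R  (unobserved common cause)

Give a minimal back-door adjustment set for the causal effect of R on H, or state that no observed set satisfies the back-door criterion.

desc(R)\{R}={B,H,T}; candidates ⊆ {J}.
R↔H: latent back-door arc(s) into R.
size 0: {}; under {} R still reaches {H} ∋ H.
size 1: {J}; under {J} R still reaches {H} ∋ H.
R↔H cannot be blocked by any observed set — no back-door set.

R→H: no observed back-door set.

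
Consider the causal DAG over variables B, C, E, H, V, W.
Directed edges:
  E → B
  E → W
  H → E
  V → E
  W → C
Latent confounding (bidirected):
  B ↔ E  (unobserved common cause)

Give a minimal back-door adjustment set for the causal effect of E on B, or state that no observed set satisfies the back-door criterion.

desc(E)\{E}={B,C,W}; candidates ⊆ {H,V}.
E↔B: latent back-door arc(s) into E.
size 0: {}; under {} E still reaches {B,H,V} ∋ B.
size 1: {H}, {V}; under {H} E still reaches {B,V} ∋ B.
size 2: {H,V}; under {H,V} E still reaches {B} ∋ B.
E↔B cannot be blocked by any observed set — no back-door set.

E→B: no observed back-door set.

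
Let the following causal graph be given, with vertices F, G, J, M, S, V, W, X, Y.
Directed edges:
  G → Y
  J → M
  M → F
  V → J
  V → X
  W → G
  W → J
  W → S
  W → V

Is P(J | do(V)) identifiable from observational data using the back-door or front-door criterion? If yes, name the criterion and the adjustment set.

desc(V)\{V}={F,J,M,X}; candidates ⊆ {G,S,W,Y}.
size 0: {}; under {} V still reaches {F,G,J,M,S,W,Y} ∋ J.
{W}: V⊥J given {W} in G with V→· removed — back-door holds.
P(J|do(V)) = Σ_{W} P(J|V,W)·P(W).

P(J|do(V)): backdoor, adjust for {W}.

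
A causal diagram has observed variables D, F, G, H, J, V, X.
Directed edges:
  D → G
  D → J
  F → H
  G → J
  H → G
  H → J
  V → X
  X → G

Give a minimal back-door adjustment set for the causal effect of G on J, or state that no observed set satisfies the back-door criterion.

desc(G)\{G}={J}; candidates ⊆ {D,F,H,V,X}.
size 0: {}; under {} G still reaches {D,F,H,J,V,X} ∋ J.
size 1: {D}, {F}, {H} …(+2); under {D} G still reaches {F,H,J,V,X} ∋ J.
{D,H}: G⊥J given {D,H} in G with G→· removed — back-door holds.

G→J: minimal back-door set {D, H}.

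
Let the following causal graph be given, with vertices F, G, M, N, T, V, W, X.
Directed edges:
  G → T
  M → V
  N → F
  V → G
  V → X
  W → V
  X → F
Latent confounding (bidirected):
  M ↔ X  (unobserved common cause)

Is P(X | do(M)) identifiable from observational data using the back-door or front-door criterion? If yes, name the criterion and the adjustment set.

P(X|do(M)): frontdoor, adjust for {V}.

desc(M)\{M}={F,G,T,V,X}; candidates ⊆ {N,W}.
M↔X: latent back-door arc(s) into M.
size 0: {}; under {} M still reaches {F,X} ∋ X.
size 1: {N}, {W}; under {N} M still reaches {F,X} ∋ X.
size 2: {N,W}; under {N,W} M still reaches {F,X} ∋ X.
M↔X cannot be blocked by any observed set — no back-door set.
{V}: (i) intercepts every directed M→X path; (ii) no back-door M→{V}; (iii) {M} blocks every back-door {V}→X. Front-door holds.
P(X|do(M)) = Σ_{V} P(V|M) Σ_{M'} P(X|V,M')P(M').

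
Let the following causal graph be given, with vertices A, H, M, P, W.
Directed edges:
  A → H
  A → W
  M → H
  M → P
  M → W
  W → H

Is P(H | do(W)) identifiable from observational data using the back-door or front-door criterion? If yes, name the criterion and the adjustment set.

desc(W)\{W}={H}; candidates ⊆ {A,M,P}.
size 0: {}; under {} W still reaches {A,H,M,P} ∋ H.
size 1: {A}, {M}, {P}; under {A} W still reaches {H,M,P} ∋ H.
{A,M}: W⊥H given {A,M} in G with W→· removed — back-door holds.
P(H|do(W)) = Σ_{A,M} P(H|W,A,M)·P(A,M).

P(H|do(W)): backdoor, adjust for {A, M}.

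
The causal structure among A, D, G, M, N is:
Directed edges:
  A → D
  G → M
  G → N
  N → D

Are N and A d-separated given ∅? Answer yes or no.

Yes — N ⊥ A | ∅.

Bayes-Ball from N | ∅ reaches {D,G,M}.
A ∉ reach(N|∅) ⇒ N ⊥ A | ∅.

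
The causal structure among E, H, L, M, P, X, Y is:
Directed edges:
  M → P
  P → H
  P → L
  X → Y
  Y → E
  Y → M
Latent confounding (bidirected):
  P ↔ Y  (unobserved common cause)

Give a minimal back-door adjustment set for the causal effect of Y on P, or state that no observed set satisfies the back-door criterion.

desc(Y)\{Y}={E,H,L,M,P}; candidates ⊆ {X}.
Y↔P: latent back-door arc(s) into Y.
size 0: {}; under {} Y still reaches {H,L,P,X} ∋ P.
size 1: {X}; under {X} Y still reaches {H,L,P} ∋ P.
Y↔P cannot be blocked by any observed set — no back-door set.

Y→P: no observed back-door set.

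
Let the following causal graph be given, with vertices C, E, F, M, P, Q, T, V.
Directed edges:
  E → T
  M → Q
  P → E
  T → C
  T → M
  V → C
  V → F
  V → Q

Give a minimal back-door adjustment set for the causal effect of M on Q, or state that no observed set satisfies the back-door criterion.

desc(M)\{M}={Q}; candidates ⊆ {C,E,F,P,T,V}.
∅: M⊥Q given ∅ in G with M→· removed — back-door holds.

M→Q: minimal back-door set ∅.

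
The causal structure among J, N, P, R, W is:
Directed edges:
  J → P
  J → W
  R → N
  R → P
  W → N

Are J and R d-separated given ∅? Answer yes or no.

Yes — J ⊥ R | ∅.

Bayes-Ball from J | ∅ reaches {N,P,W}.
R ∉ reach(J|∅) ⇒ J ⊥ R | ∅.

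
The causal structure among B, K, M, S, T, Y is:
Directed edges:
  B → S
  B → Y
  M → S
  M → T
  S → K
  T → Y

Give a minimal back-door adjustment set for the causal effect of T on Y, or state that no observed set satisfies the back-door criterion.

T→Y: minimal back-door set ∅.

desc(T)\{T}={Y}; candidates ⊆ {B,K,M,S}.
∅: T⊥Y given ∅ in G with T→· removed — back-door holds.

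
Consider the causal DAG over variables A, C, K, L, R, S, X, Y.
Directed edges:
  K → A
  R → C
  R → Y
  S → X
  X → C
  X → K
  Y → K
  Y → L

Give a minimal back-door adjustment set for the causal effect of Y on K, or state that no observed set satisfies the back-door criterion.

desc(Y)\{Y}={A,K,L}; candidates ⊆ {C,R,S,X}.
∅: Y⊥K given ∅ in G with Y→· removed — back-door holds.

Y→K: minimal back-door set ∅.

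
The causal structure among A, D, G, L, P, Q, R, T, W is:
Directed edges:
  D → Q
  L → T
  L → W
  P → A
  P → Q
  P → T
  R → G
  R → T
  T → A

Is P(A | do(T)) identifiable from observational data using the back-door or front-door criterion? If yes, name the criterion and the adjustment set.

desc(T)\{T}={A}; candidates ⊆ {D,G,L,P,Q,R,W}.
size 0: {}; under {} T still reaches {A,G,L,P,Q,R,W} ∋ A.
{P}: T⊥A given {P} in G with T→· removed — back-door holds.
P(A|do(T)) = Σ_{P} P(A|T,P)·P(P).

P(A|do(T)): backdoor, adjust for {P}.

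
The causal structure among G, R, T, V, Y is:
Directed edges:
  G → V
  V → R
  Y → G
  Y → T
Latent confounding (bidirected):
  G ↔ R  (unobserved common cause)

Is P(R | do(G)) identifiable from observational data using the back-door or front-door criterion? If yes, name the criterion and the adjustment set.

desc(G)\{G}={R,V}; candidates ⊆ {T,Y}.
G↔R: latent back-door arc(s) into G.
size 0: {}; under {} G still reaches {R,T,Y} ∋ R.
size 1: {T}, {Y}; under {T} G still reaches {R,Y} ∋ R.
size 2: {T,Y}; under {T,Y} G still reaches {R} ∋ R.
G↔R cannot be blocked by any observed set — no back-door set.
{V}: (i) intercepts every directed G→R path; (ii) no back-door G→{V}; (iii) {G} blocks every back-door {V}→R. Front-door holds.
P(R|do(G)) = Σ_{V} P(V|G) Σ_{G'} P(R|V,G')P(G').

P(R|do(G)): frontdoor, adjust for {V}.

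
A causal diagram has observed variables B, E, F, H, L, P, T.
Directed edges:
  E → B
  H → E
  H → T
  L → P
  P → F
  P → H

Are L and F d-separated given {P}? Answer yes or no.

Yes — L ⊥ F | {P}.

Bayes-Ball from L | {P} reaches ∅.
F ∉ reach(L|{P}) ⇒ L ⊥ F | {P}.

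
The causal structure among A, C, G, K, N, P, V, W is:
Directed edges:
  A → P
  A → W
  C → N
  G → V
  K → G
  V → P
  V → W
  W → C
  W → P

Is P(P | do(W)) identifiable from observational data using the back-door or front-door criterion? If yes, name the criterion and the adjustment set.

desc(W)\{W}={C,N,P}; candidates ⊆ {A,G,K,V}.
size 0: {}; under {} W still reaches {A,G,K,P,V} ∋ P.
size 1: {A}, {G}, {K} …(+1); under {A} W still reaches {G,K,P,V} ∋ P.
{A,V}: W⊥P given {A,V} in G with W→· removed — back-door holds.
P(P|do(W)) = Σ_{A,V} P(P|W,A,V)·P(A,V).

P(P|do(W)): backdoor, adjust for {A, V}.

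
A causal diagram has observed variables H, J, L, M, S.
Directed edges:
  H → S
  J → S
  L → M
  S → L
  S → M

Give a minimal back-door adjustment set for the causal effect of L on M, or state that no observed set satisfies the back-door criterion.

L→M: minimal back-door set {S}.

desc(L)\{L}={M}; candidates ⊆ {H,J,S}.
size 0: {}; under {} L still reaches {H,J,M,S} ∋ M.
{S}: L⊥M given {S} in G with L→· removed — back-door holds.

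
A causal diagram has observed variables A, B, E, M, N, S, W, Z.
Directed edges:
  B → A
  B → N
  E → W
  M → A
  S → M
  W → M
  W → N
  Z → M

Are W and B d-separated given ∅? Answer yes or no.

Yes — W ⊥ B | ∅.

Bayes-Ball from W | ∅ reaches {A,E,M,N}.
B ∉ reach(W|∅) ⇒ W ⊥ B | ∅.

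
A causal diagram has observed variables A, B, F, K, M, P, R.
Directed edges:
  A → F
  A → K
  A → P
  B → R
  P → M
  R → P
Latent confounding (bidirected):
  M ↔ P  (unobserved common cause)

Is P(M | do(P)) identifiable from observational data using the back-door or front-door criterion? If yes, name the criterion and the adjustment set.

desc(P)\{P}={M}; candidates ⊆ {A,B,F,K,R}.
P↔M: latent back-door arc(s) into P.
size 0: {}; under {} P still reaches {A,B,F,K,M,R} ∋ M.
size 1: {A}, {B}, {F} …(+2); under {A} P still reaches {B,M,R} ∋ M.
size 2: {A,B}, {A,F}, {A,K} …(+7); under {A,B} P still reaches {M,R} ∋ M.
P↔M cannot be blocked by any observed set — no back-door set.
No mediator lies on a directed P→…→M path.
Neither criterion identifies P(M|do(P)) in this graph.

P(M|do(P)): not identifiable (no BD/FD set).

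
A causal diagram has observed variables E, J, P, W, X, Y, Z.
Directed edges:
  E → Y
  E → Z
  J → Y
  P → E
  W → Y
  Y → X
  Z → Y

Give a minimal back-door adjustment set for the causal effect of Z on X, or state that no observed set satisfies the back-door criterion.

Z→X: minimal back-door set {E}.

desc(Z)\{Z}={X,Y}; candidates ⊆ {E,J,P,W}.
size 0: {}; under {} Z still reaches {E,P,X,Y} ∋ X.
{E}: Z⊥X given {E} in G with Z→· removed — back-door holds.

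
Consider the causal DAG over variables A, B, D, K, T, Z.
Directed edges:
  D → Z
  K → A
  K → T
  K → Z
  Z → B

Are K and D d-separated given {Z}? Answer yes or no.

No — K and D are d-connected given {Z}.

Bayes-Ball from K | {Z} reaches {A,D,T}.
D ∈ reach(K|{Z}) ⇒ K ⊥̸ D | {Z}.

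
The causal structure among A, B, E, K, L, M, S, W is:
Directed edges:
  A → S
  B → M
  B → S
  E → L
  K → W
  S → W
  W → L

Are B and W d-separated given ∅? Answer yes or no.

No — B and W are d-connected given ∅.

Bayes-Ball from B | ∅ reaches {L,M,S,W}.
W ∈ reach(B|∅) ⇒ B ⊥̸ W | ∅.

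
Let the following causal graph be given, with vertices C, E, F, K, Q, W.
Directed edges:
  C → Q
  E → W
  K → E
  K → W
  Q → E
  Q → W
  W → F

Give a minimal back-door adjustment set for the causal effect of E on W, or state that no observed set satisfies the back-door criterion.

desc(E)\{E}={F,W}; candidates ⊆ {C,K,Q}.
size 0: {}; under {} E still reaches {C,F,K,Q,W} ∋ W.
size 1: {C}, {K}, {Q}; under {C} E still reaches {F,K,Q,W} ∋ W.
{K,Q}: E⊥W given {K,Q} in G with E→· removed — back-door holds.

E→W: minimal back-door set {K, Q}.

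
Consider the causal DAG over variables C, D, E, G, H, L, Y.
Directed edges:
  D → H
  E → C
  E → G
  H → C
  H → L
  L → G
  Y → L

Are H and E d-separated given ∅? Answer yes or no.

Yes — H ⊥ E | ∅.

Bayes-Ball from H | ∅ reaches {C,D,G,L}.
E ∉ reach(H|∅) ⇒ H ⊥ E | ∅.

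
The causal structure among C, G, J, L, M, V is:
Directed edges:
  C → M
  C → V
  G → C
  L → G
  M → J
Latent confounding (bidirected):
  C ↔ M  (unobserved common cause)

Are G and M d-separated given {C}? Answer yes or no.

Bayes-Ball from G | {C} reaches {J,L,M}.
M ∈ reach(G|{C}) ⇒ G ⊥̸ M | {C}.

No — G and M are d-connected given {C}.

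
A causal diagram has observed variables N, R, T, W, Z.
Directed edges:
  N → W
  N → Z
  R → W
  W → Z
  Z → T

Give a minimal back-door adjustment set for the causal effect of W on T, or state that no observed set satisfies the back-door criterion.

W→T: minimal back-door set {N}.

desc(W)\{W}={T,Z}; candidates ⊆ {N,R}.
size 0: {}; under {} W still reaches {N,R,T,Z} ∋ T.
{N}: W⊥T given {N} in G with W→· removed — back-door holds.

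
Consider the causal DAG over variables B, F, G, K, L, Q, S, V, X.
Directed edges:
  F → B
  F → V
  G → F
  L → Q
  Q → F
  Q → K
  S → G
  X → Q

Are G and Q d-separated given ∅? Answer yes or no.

Yes — G ⊥ Q | ∅.

Bayes-Ball from G | ∅ reaches {B,F,S,V}.
Q ∉ reach(G|∅) ⇒ G ⊥ Q | ∅.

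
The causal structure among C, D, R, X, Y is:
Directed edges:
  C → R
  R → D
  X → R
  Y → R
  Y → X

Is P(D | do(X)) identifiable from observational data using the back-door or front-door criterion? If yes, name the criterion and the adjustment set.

desc(X)\{X}={D,R}; candidates ⊆ {C,Y}.
size 0: {}; under {} X still reaches {D,R,Y} ∋ D.
{Y}: X⊥D given {Y} in G with X→· removed — back-door holds.
P(D|do(X)) = Σ_{Y} P(D|X,Y)·P(Y).

P(D|do(X)): backdoor, adjust for {Y}.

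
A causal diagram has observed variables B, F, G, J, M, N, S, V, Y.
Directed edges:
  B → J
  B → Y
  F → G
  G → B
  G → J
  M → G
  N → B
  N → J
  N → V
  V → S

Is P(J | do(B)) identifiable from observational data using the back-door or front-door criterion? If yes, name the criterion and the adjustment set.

P(J|do(B)): backdoor, adjust for {G, N}.

desc(B)\{B}={J,Y}; candidates ⊆ {F,G,M,N,S,V}.
size 0: {}; under {} B still reaches {F,G,J,M,N,S,V} ∋ J.
size 1: {F}, {G}, {M} …(+3); under {F} B still reaches {G,J,M,N,S,V} ∋ J.
{G,N}: B⊥J given {G,N} in G with B→· removed — back-door holds.
P(J|do(B)) = Σ_{G,N} P(J|B,G,N)·P(G,N).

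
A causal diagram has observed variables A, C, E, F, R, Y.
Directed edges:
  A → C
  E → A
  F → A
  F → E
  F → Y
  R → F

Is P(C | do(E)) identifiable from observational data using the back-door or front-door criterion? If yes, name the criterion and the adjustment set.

desc(E)\{E}={A,C}; candidates ⊆ {F,R,Y}.
size 0: {}; under {} E still reaches {A,C,F,R,Y} ∋ C.
{F}: E⊥C given {F} in G with E→· removed — back-door holds.
P(C|do(E)) = Σ_{F} P(C|E,F)·P(F).

P(C|do(E)): backdoor, adjust for {F}.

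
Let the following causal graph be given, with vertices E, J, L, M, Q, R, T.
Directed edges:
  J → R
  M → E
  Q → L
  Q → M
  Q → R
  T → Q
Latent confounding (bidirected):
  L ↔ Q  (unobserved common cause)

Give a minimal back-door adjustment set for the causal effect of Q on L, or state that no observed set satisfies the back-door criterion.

desc(Q)\{Q}={E,L,M,R}; candidates ⊆ {J,T}.
Q↔L: latent back-door arc(s) into Q.
size 0: {}; under {} Q still reaches {L,T} ∋ L.
size 1: {J}, {T}; under {J} Q still reaches {L,T} ∋ L.
size 2: {J,T}; under {J,T} Q still reaches {L} ∋ L.
Q↔L cannot be blocked by any observed set — no back-door set.

Q→L: no observed back-door set.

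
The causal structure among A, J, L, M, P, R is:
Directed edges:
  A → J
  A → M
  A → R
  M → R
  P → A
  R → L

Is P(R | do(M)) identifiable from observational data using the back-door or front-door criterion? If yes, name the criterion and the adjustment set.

P(R|do(M)): backdoor, adjust for {A}.

desc(M)\{M}={L,R}; candidates ⊆ {A,J,P}.
size 0: {}; under {} M still reaches {A,J,L,P,R} ∋ R.
{A}: M⊥R given {A} in G with M→· removed — back-door holds.
P(R|do(M)) = Σ_{A} P(R|M,A)·P(A).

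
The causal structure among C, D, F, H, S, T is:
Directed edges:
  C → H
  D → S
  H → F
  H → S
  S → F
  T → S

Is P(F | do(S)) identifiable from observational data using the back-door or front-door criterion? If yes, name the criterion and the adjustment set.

desc(S)\{S}={F}; candidates ⊆ {C,D,H,T}.
size 0: {}; under {} S still reaches {C,D,F,H,T} ∋ F.
{H}: S⊥F given {H} in G with S→· removed — back-door holds.
P(F|do(S)) = Σ_{H} P(F|S,H)·P(H).

P(F|do(S)): backdoor, adjust for {H}.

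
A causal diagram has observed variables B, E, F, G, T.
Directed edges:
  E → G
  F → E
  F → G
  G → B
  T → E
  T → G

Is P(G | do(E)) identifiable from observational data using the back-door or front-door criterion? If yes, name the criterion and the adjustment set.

desc(E)\{E}={B,G}; candidates ⊆ {F,T}.
size 0: {}; under {} E still reaches {B,F,G,T} ∋ G.
size 1: {F}, {T}; under {F} E still reaches {B,G,T} ∋ G.
{F,T}: E⊥G given {F,T} in G with E→· removed — back-door holds.
P(G|do(E)) = Σ_{F,T} P(G|E,F,T)·P(F,T).

P(G|do(E)): backdoor, adjust for {F, T}.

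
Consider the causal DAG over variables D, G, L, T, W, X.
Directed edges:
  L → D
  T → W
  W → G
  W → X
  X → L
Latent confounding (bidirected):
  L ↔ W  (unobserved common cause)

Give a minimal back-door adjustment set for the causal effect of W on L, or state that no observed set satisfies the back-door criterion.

W→L: no observed back-door set.

desc(W)\{W}={D,G,L,X}; candidates ⊆ {T}.
W↔L: latent back-door arc(s) into W.
size 0: {}; under {} W still reaches {D,L,T} ∋ L.
size 1: {T}; under {T} W still reaches {D,L} ∋ L.
W↔L cannot be blocked by any observed set — no back-door set.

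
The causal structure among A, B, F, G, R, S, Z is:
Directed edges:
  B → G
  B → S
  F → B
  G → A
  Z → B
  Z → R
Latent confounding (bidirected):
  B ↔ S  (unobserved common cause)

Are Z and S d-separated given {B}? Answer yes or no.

No — Z and S are d-connected given {B}.

Bayes-Ball from Z | {B} reaches {F,R,S}.
S ∈ reach(Z|{B}) ⇒ Z ⊥̸ S | {B}.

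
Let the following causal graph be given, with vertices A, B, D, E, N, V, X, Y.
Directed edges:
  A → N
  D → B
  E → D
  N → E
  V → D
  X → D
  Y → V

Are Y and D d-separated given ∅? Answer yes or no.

No — Y and D are d-connected given ∅.

Bayes-Ball from Y | ∅ reaches {B,D,V}.
D ∈ reach(Y|∅) ⇒ Y ⊥̸ D | ∅.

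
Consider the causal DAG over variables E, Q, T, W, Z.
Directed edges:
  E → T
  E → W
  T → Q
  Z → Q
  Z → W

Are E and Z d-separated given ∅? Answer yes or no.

Bayes-Ball from E | ∅ reaches {Q,T,W}.
Z ∉ reach(E|∅) ⇒ E ⊥ Z | ∅.

Yes — E ⊥ Z | ∅.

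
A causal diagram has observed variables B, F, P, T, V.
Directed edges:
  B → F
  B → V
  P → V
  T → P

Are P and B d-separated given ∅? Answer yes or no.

Bayes-Ball from P | ∅ reaches {T,V}.
B ∉ reach(P|∅) ⇒ P ⊥ B | ∅.

Yes — P ⊥ B | ∅.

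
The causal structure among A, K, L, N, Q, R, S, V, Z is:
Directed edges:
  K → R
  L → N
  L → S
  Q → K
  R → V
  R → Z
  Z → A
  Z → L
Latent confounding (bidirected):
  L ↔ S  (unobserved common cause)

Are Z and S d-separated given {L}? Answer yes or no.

Bayes-Ball from Z | {L} reaches {A,K,Q,R,S,V}.
S ∈ reach(Z|{L}) ⇒ Z ⊥̸ S | {L}.

No — Z and S are d-connected given {L}.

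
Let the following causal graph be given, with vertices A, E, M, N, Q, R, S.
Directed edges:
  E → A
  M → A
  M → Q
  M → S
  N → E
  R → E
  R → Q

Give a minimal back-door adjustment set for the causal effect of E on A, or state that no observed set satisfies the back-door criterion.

E→A: minimal back-door set ∅.

desc(E)\{E}={A}; candidates ⊆ {M,N,Q,R,S}.
∅: E⊥A given ∅ in G with E→· removed — back-door holds.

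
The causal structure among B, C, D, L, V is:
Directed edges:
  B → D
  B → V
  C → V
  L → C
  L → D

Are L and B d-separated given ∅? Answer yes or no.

Bayes-Ball from L | ∅ reaches {C,D,V}.
B ∉ reach(L|∅) ⇒ L ⊥ B | ∅.

Yes — L ⊥ B | ∅.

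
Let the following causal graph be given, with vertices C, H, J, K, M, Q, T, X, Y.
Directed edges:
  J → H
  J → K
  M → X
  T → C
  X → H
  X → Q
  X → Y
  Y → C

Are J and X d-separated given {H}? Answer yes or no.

Bayes-Ball from J | {H} reaches {C,K,M,Q,X,Y}.
X ∈ reach(J|{H}) ⇒ J ⊥̸ X | {H}.

No — J and X are d-connected given {H}.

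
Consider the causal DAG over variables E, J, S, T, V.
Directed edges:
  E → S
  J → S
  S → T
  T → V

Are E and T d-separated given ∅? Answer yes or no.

Bayes-Ball from E | ∅ reaches {S,T,V}.
T ∈ reach(E|∅) ⇒ E ⊥̸ T | ∅.

No — E and T are d-connected given ∅.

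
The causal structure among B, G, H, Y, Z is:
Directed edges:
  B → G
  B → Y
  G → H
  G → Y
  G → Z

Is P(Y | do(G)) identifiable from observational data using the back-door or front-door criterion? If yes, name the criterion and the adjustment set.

P(Y|do(G)): backdoor, adjust for {B}.

desc(G)\{G}={H,Y,Z}; candidates ⊆ {B}.
size 0: {}; under {} G still reaches {B,Y} ∋ Y.
{B}: G⊥Y given {B} in G with G→· removed — back-door holds.
P(Y|do(G)) = Σ_{B} P(Y|G,B)·P(B).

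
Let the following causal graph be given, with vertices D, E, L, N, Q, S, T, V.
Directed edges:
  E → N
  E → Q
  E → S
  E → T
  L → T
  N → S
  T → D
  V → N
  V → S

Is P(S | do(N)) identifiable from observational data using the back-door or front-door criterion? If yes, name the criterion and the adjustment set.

desc(N)\{N}={S}; candidates ⊆ {D,E,L,Q,T,V}.
size 0: {}; under {} N still reaches {D,E,Q,S,T,V} ∋ S.
size 1: {D}, {E}, {L} …(+3); under {D} N still reaches {E,L,Q,S,T,V} ∋ S.
{E,V}: N⊥S given {E,V} in G with N→· removed — back-door holds.
P(S|do(N)) = Σ_{E,V} P(S|N,E,V)·P(E,V).

P(S|do(N)): backdoor, adjust for {E, V}.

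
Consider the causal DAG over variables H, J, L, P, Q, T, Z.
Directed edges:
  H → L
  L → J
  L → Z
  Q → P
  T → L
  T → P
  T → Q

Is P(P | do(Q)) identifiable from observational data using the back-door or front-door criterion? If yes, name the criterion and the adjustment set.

P(P|do(Q)): backdoor, adjust for {T}.

desc(Q)\{Q}={P}; candidates ⊆ {H,J,L,T,Z}.
size 0: {}; under {} Q still reaches {J,L,P,T,Z} ∋ P.
{T}: Q⊥P given {T} in G with Q→· removed — back-door holds.
P(P|do(Q)) = Σ_{T} P(P|Q,T)·P(T).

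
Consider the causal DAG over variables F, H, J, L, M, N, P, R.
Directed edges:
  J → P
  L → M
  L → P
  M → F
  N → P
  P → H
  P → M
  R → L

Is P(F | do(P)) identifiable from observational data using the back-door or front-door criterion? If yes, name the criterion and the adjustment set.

desc(P)\{P}={F,H,M}; candidates ⊆ {J,L,N,R}.
size 0: {}; under {} P still reaches {F,J,L,M,N,R} ∋ F.
{L}: P⊥F given {L} in G with P→· removed — back-door holds.
P(F|do(P)) = Σ_{L} P(F|P,L)·P(L).

P(F|do(P)): backdoor, adjust for {L}.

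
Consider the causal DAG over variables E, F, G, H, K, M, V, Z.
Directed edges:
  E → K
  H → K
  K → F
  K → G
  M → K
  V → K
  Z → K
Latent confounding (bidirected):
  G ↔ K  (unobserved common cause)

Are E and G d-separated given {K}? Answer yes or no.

Bayes-Ball from E | {K} reaches {G,H,M,V,Z}.
G ∈ reach(E|{K}) ⇒ E ⊥̸ G | {K}.

No — E and G are d-connected given {K}.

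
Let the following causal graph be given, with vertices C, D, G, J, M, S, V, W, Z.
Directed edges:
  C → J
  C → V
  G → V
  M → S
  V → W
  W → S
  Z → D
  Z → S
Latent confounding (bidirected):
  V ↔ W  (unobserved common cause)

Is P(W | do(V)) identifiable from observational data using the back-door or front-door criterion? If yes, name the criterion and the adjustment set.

P(W|do(V)): not identifiable (no BD/FD set).

desc(V)\{V}={S,W}; candidates ⊆ {C,D,G,J,M,Z}.
V↔W: latent back-door arc(s) into V.
size 0: {}; under {} V still reaches {C,G,J,S,W} ∋ W.
size 1: {C}, {D}, {G} …(+3); under {C} V still reaches {G,S,W} ∋ W.
size 2: {C,D}, {C,G}, {C,J} …(+12); under {C,D} V still reaches {G,S,W} ∋ W.
V↔W cannot be blocked by any observed set — no back-door set.
No mediator lies on a directed V→…→W path.
Neither criterion identifies P(W|do(V)) in this graph.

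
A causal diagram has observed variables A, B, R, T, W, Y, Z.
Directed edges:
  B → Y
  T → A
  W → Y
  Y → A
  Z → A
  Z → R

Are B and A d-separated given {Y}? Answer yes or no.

Yes — B ⊥ A | {Y}.

Bayes-Ball from B | {Y} reaches {W}.
A ∉ reach(B|{Y}) ⇒ B ⊥ A | {Y}.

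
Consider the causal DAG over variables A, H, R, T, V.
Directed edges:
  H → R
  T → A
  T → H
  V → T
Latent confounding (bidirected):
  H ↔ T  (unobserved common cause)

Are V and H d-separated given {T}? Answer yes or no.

No — V and H are d-connected given {T}.

Bayes-Ball from V | {T} reaches {H,R}.
H ∈ reach(V|{T}) ⇒ V ⊥̸ H | {T}.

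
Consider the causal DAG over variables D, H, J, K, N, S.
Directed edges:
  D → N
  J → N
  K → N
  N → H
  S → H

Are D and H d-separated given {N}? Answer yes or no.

Yes — D ⊥ H | {N}.

Bayes-Ball from D | {N} reaches {J,K}.
H ∉ reach(D|{N}) ⇒ D ⊥ H | {N}.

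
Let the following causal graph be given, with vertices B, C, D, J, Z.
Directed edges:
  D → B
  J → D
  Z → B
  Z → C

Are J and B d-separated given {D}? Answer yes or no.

Bayes-Ball from J | {D} reaches ∅.
B ∉ reach(J|{D}) ⇒ J ⊥ B | {D}.

Yes — J ⊥ B | {D}.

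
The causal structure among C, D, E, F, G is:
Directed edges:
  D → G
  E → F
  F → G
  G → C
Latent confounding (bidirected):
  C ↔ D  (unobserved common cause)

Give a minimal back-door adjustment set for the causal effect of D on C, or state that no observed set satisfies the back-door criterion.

desc(D)\{D}={C,G}; candidates ⊆ {E,F}.
D↔C: latent back-door arc(s) into D.
size 0: {}; under {} D still reaches {C} ∋ C.
size 1: {E}, {F}; under {E} D still reaches {C} ∋ C.
size 2: {E,F}; under {E,F} D still reaches {C} ∋ C.
D↔C cannot be blocked by any observed set — no back-door set.

D→C: no observed back-door set.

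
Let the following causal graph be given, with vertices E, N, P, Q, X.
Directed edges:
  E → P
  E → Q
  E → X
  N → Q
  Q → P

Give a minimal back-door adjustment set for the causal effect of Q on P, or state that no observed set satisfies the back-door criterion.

desc(Q)\{Q}={P}; candidates ⊆ {E,N,X}.
size 0: {}; under {} Q still reaches {E,N,P,X} ∋ P.
{E}: Q⊥P given {E} in G with Q→· removed — back-door holds.

Q→P: minimal back-door set {E}.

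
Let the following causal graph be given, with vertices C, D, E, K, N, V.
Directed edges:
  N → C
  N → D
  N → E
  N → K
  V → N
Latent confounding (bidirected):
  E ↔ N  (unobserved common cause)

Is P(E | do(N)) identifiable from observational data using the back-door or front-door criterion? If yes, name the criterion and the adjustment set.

desc(N)\{N}={C,D,E,K}; candidates ⊆ {V}.
N↔E: latent back-door arc(s) into N.
size 0: {}; under {} N still reaches {E,V} ∋ E.
size 1: {V}; under {V} N still reaches {E} ∋ E.
N↔E cannot be blocked by any observed set — no back-door set.
No mediator lies on a directed N→…→E path.
Neither criterion identifies P(E|do(N)) in this graph.

P(E|do(N)): not identifiable (no BD/FD set).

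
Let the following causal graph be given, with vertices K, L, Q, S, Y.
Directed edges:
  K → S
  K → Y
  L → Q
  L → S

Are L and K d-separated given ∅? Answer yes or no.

Bayes-Ball from L | ∅ reaches {Q,S}.
K ∉ reach(L|∅) ⇒ L ⊥ K | ∅.

Yes — L ⊥ K | ∅.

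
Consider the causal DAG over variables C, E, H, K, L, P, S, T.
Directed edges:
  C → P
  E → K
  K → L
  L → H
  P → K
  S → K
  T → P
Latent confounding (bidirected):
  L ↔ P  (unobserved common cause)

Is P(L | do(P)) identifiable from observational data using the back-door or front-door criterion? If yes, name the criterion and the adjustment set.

desc(P)\{P}={H,K,L}; candidates ⊆ {C,E,S,T}.
P↔L: latent back-door arc(s) into P.
size 0: {}; under {} P still reaches {C,H,L,T} ∋ L.
size 1: {C}, {E}, {S} …(+1); under {C} P still reaches {H,L,T} ∋ L.
size 2: {C,E}, {C,S}, {C,T} …(+3); under {C,E} P still reaches {H,L,T} ∋ L.
P↔L cannot be blocked by any observed set — no back-door set.
{K}: (i) intercepts every directed P→L path; (ii) no back-door P→{K}; (iii) {P} blocks every back-door {K}→L. Front-door holds.
P(L|do(P)) = Σ_{K} P(K|P) Σ_{P'} P(L|K,P')P(P').

P(L|do(P)): frontdoor, adjust for {K}.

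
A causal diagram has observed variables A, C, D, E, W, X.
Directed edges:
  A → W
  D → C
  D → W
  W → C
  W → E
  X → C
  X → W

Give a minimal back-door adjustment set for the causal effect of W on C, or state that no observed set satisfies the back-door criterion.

desc(W)\{W}={C,E}; candidates ⊆ {A,D,X}.
size 0: {}; under {} W still reaches {A,C,D,X} ∋ C.
size 1: {A}, {D}, {X}; under {A} W still reaches {C,D,X} ∋ C.
{D,X}: W⊥C given {D,X} in G with W→· removed — back-door holds.

W→C: minimal back-door set {D, X}.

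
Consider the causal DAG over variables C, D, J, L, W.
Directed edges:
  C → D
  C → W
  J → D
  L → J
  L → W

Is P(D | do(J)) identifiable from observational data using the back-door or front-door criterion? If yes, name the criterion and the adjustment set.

P(D|do(J)): backdoor, adjust for ∅.

desc(J)\{J}={D}; candidates ⊆ {C,L,W}.
∅: J⊥D given ∅ in G with J→· removed — back-door holds.
P(D|do(J)) = P(D|J) — no adjustment needed.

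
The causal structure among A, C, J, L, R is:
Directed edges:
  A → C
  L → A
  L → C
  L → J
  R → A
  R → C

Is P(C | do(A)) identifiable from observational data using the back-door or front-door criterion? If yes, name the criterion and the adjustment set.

desc(A)\{A}={C}; candidates ⊆ {J,L,R}.
size 0: {}; under {} A still reaches {C,J,L,R} ∋ C.
size 1: {J}, {L}, {R}; under {J} A still reaches {C,L,R} ∋ C.
{L,R}: A⊥C given {L,R} in G with A→· removed — back-door holds.
P(C|do(A)) = Σ_{L,R} P(C|A,L,R)·P(L,R).

P(C|do(A)): backdoor, adjust for {L, R}.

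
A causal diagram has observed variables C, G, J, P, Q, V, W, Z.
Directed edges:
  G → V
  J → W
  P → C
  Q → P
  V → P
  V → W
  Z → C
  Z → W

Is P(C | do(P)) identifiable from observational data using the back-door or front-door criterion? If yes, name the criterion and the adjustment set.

P(C|do(P)): backdoor, adjust for ∅.

desc(P)\{P}={C}; candidates ⊆ {G,J,Q,V,W,Z}.
∅: P⊥C given ∅ in G with P→· removed — back-door holds.
P(C|do(P)) = P(C|P) — no adjustment needed.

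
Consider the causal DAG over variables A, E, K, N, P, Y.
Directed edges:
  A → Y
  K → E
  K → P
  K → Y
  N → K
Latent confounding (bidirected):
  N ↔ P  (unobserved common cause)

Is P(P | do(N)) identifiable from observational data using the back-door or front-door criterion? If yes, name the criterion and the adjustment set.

P(P|do(N)): frontdoor, adjust for {K}.

desc(N)\{N}={E,K,P,Y}; candidates ⊆ {A}.
N↔P: latent back-door arc(s) into N.
size 0: {}; under {} N still reaches {P} ∋ P.
size 1: {A}; under {A} N still reaches {P} ∋ P.
N↔P cannot be blocked by any observed set — no back-door set.
{K}: (i) intercepts every directed N→P path; (ii) no back-door N→{K}; (iii) {N} blocks every back-door {K}→P. Front-door holds.
P(P|do(N)) = Σ_{K} P(K|N) Σ_{N'} P(P|K,N')P(N').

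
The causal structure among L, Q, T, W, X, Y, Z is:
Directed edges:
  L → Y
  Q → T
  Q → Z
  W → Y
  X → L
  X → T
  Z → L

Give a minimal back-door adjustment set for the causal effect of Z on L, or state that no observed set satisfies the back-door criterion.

desc(Z)\{Z}={L,Y}; candidates ⊆ {Q,T,W,X}.
∅: Z⊥L given ∅ in G with Z→· removed — back-door holds.

Z→L: minimal back-door set ∅.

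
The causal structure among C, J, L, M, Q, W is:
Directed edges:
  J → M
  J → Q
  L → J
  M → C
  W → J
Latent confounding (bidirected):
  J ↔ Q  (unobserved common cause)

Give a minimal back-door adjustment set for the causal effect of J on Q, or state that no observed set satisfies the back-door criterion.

desc(J)\{J}={C,M,Q}; candidates ⊆ {L,W}.
J↔Q: latent back-door arc(s) into J.
size 0: {}; under {} J still reaches {L,Q,W} ∋ Q.
size 1: {L}, {W}; under {L} J still reaches {Q,W} ∋ Q.
size 2: {L,W}; under {L,W} J still reaches {Q} ∋ Q.
J↔Q cannot be blocked by any observed set — no back-door set.

J→Q: no observed back-door set.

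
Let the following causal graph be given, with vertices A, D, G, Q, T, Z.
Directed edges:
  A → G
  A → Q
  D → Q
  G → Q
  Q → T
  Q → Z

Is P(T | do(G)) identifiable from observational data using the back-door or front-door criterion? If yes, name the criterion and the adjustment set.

P(T|do(G)): backdoor, adjust for {A}.

desc(G)\{G}={Q,T,Z}; candidates ⊆ {A,D}.
size 0: {}; under {} G still reaches {A,Q,T,Z} ∋ T.
{A}: G⊥T given {A} in G with G→· removed — back-door holds.
P(T|do(G)) = Σ_{A} P(T|G,A)·P(A).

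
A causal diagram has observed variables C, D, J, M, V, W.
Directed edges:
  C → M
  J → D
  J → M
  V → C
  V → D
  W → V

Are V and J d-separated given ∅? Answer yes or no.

Bayes-Ball from V | ∅ reaches {C,D,M,W}.
J ∉ reach(V|∅) ⇒ V ⊥ J | ∅.

Yes — V ⊥ J | ∅.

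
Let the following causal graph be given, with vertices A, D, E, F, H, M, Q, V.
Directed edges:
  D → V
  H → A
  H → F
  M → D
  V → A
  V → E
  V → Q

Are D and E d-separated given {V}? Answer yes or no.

Yes — D ⊥ E | {V}.

Bayes-Ball from D | {V} reaches {M}.
E ∉ reach(D|{V}) ⇒ D ⊥ E | {V}.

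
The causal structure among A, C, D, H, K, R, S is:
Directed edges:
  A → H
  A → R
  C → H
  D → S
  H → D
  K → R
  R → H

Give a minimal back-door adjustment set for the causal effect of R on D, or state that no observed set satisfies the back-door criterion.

R→D: minimal back-door set {A}.

desc(R)\{R}={D,H,S}; candidates ⊆ {A,C,K}.
size 0: {}; under {} R still reaches {A,D,H,K,S} ∋ D.
{A}: R⊥D given {A} in G with R→· removed — back-door holds.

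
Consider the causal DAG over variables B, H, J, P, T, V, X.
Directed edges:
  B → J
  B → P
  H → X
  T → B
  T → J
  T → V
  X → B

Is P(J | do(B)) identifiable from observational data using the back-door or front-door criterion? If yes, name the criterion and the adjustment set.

desc(B)\{B}={J,P}; candidates ⊆ {H,T,V,X}.
size 0: {}; under {} B still reaches {H,J,T,V,X} ∋ J.
{T}: B⊥J given {T} in G with B→· removed — back-door holds.
P(J|do(B)) = Σ_{T} P(J|B,T)·P(T).

P(J|do(B)): backdoor, adjust for {T}.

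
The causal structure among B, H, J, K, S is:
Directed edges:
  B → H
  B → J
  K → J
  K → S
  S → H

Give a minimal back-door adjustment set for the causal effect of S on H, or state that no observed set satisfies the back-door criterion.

S→H: minimal back-door set ∅.

desc(S)\{S}={H}; candidates ⊆ {B,J,K}.
∅: S⊥H given ∅ in G with S→· removed — back-door holds.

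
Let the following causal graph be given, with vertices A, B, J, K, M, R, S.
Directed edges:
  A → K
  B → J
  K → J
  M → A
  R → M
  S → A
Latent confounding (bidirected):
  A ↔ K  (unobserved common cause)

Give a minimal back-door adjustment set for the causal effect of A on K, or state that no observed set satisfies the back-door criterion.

A→K: no observed back-door set.

desc(A)\{A}={J,K}; candidates ⊆ {B,M,R,S}.
A↔K: latent back-door arc(s) into A.
size 0: {}; under {} A still reaches {J,K,M,R,S} ∋ K.
size 1: {B}, {M}, {R} …(+1); under {B} A still reaches {J,K,M,R,S} ∋ K.
size 2: {B,M}, {B,R}, {B,S} …(+3); under {B,M} A still reaches {J,K,S} ∋ K.
A↔K cannot be blocked by any observed set — no back-door set.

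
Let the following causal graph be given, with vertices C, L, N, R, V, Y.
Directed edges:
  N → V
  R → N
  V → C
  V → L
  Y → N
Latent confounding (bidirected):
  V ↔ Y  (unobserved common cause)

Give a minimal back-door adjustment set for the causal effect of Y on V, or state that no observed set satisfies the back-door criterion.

desc(Y)\{Y}={C,L,N,V}; candidates ⊆ {R}.
Y↔V: latent back-door arc(s) into Y.
size 0: {}; under {} Y still reaches {C,L,V} ∋ V.
size 1: {R}; under {R} Y still reaches {C,L,V} ∋ V.
Y↔V cannot be blocked by any observed set — no back-door set.

Y→V: no observed back-door set.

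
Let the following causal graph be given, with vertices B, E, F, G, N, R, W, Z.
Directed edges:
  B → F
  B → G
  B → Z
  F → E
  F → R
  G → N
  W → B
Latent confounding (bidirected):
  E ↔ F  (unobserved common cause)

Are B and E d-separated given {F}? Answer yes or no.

No — B and E are d-connected given {F}.

Bayes-Ball from B | {F} reaches {E,G,N,W,Z}.
E ∈ reach(B|{F}) ⇒ B ⊥̸ E | {F}.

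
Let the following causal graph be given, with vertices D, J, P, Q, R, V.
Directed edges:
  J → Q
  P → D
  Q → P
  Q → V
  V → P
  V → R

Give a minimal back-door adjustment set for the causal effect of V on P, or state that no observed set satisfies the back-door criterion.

desc(V)\{V}={D,P,R}; candidates ⊆ {J,Q}.
size 0: {}; under {} V still reaches {D,J,P,Q} ∋ P.
{Q}: V⊥P given {Q} in G with V→· removed — back-door holds.

V→P: minimal back-door set {Q}.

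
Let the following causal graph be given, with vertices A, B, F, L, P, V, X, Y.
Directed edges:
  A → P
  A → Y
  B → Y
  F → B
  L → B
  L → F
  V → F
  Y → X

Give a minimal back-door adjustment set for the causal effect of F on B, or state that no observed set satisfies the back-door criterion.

desc(F)\{F}={B,X,Y}; candidates ⊆ {A,L,P,V}.
size 0: {}; under {} F still reaches {B,L,V,X,Y} ∋ B.
{L}: F⊥B given {L} in G with F→· removed — back-door holds.

F→B: minimal back-door set {L}.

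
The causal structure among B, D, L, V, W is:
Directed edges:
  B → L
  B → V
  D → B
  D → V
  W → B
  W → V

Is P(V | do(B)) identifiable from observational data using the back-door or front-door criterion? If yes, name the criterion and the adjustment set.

desc(B)\{B}={L,V}; candidates ⊆ {D,W}.
size 0: {}; under {} B still reaches {D,V,W} ∋ V.
size 1: {D}, {W}; under {D} B still reaches {V,W} ∋ V.
{D,W}: B⊥V given {D,W} in G with B→· removed — back-door holds.
P(V|do(B)) = Σ_{D,W} P(V|B,D,W)·P(D,W).

P(V|do(B)): backdoor, adjust for {D, W}.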